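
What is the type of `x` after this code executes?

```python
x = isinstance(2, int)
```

isinstance() returns bool

bool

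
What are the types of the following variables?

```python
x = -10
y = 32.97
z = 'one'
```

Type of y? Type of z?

y is float; z is str

float, str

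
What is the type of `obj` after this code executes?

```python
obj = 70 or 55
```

'or' returns the first truthy value (70, which is int)

int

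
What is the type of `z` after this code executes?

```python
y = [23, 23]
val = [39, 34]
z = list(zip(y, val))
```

list(zip(...)) returns a list of tuples

list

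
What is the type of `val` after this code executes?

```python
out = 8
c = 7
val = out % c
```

int % int returns int (8 % 7 = 1)

int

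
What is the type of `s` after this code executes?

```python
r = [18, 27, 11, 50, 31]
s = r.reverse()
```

list.reverse() returns None

NoneType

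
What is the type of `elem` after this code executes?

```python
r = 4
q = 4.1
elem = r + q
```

int + float returns float (4 + 4.1 = 8.1)

float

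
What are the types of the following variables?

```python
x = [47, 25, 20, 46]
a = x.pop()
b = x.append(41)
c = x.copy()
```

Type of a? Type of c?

list.pop() returns the element (int); list.copy() returns list

int, list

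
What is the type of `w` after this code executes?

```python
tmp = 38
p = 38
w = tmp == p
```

Equality comparison returns bool

bool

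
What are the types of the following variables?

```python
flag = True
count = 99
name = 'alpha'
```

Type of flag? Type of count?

flag is bool; count is int

bool, int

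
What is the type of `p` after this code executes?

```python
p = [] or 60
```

'or' returns first truthy value (60, which is int)

int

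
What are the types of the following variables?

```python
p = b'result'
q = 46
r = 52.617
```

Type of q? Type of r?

q is int; r is float

int, float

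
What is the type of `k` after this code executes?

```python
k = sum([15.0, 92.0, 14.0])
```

sum() of floats returns float

float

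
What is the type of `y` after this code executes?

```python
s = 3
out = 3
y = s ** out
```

int ** positive int returns int (3 ** 3 = 27)

int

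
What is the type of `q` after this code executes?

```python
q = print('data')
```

print() returns None

NoneType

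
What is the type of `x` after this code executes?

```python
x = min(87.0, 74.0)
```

min() of floats returns float

float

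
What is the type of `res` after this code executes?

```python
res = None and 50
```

'and' returns first falsy value (None)

NoneType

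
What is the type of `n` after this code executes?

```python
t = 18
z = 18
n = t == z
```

Equality comparison returns bool

bool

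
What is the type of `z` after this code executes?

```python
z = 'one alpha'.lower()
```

str.lower() returns str

str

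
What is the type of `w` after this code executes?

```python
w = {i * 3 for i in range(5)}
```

A set comprehension {expr for x in iterable} produces a set

set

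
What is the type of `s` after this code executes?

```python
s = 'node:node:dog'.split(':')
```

str.split() returns list

list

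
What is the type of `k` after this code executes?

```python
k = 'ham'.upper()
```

str.upper() returns str

str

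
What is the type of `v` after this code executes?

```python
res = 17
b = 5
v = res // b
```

int // int returns int (17 // 5 = 3)

int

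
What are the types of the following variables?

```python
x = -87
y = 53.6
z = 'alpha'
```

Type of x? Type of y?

x is int; y is float

int, float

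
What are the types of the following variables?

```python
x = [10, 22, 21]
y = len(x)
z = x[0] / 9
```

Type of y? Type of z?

len() returns int; int / int returns float

int, float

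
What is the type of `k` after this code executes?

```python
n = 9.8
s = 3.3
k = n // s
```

float // float returns float (floor division preserves float type)

float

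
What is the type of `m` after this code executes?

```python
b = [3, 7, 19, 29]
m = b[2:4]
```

Slicing a list always returns a list

list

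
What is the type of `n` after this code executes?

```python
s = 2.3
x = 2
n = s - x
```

float - int returns float (2.3 - 2 = 0.3)

float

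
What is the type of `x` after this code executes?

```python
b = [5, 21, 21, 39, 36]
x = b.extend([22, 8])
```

list.extend() returns None

NoneType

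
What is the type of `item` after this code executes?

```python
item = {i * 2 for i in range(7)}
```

A set comprehension {expr for x in iterable} produces a set

set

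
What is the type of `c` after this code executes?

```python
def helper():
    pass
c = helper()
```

A function with no return statement returns None

NoneType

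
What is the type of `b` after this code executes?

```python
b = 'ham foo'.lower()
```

str.lower() returns str

str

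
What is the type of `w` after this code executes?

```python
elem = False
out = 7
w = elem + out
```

bool + int returns int (False is 0, so 0 + 7 = 7)

int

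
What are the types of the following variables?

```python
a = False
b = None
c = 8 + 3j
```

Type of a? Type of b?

a is bool; b is NoneType

bool, NoneType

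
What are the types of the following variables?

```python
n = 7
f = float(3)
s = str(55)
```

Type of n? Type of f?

n is int; f is float

int, float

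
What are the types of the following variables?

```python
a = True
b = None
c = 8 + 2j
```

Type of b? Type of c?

b is NoneType; c is complex

NoneType, complex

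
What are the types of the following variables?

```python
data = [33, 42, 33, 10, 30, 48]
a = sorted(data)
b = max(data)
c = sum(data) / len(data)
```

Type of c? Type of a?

int / int returns float; sorted() returns list

float, list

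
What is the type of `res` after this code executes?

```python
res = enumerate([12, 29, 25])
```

enumerate() returns an enumerate iterator object

enumerate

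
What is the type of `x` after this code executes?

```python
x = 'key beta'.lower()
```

str.lower() returns str

str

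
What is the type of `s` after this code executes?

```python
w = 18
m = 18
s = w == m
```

Equality comparison returns bool

bool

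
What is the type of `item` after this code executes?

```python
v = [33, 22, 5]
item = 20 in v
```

'in' operator returns bool

bool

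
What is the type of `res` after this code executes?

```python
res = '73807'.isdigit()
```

str.isdigit() returns bool

bool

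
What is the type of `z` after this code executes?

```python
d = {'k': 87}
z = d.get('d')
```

dict.get() returns None when key 'd' is not found and no default given

NoneType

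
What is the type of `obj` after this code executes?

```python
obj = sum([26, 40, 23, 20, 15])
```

sum() of ints returns int

int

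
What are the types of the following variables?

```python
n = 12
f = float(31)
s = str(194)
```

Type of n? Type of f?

n is int; f is float

int, float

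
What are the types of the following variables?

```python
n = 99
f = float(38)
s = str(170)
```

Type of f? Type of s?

f is float; s is str

float, str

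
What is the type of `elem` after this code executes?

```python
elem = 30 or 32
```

'or' returns the first truthy value (30, which is int)

int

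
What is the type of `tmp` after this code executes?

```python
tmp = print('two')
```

print() returns None

NoneType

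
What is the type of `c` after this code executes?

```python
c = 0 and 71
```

'and' returns the first falsy value (0, which is int)

int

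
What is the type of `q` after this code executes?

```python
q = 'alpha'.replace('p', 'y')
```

str.replace() returns str

str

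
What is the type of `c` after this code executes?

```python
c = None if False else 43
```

Ternary: condition is False, else branch (43) taken → int

int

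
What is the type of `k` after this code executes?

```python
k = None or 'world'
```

'or' with None returns the other value ('world', str)

str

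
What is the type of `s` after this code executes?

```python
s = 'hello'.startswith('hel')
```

str.startswith() returns bool

bool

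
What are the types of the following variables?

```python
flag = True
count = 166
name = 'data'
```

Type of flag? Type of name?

flag is bool; name is str

bool, str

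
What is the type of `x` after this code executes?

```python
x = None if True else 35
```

Ternary: condition is True, if branch (None) taken → NoneType

NoneType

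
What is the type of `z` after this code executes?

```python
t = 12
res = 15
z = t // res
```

int // int returns int (12 // 15 = 0)

int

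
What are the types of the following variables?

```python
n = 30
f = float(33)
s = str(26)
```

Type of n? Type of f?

n is int; f is float

int, float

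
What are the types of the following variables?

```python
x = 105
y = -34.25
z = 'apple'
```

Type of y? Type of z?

y is float; z is str

float, str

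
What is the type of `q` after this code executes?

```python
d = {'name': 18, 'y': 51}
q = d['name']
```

Accessing dict[str, int] with key 'name' returns int value 18

int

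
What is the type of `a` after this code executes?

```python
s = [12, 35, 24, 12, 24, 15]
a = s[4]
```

Indexing a list of ints returns int (s[4] = 24)

int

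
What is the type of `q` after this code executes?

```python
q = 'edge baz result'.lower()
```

str.lower() returns str

str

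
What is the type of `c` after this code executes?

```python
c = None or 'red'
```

'or' with None returns the other value ('red', str)

str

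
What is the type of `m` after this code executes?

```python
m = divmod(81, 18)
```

divmod() returns a tuple (quotient, remainder)

tuple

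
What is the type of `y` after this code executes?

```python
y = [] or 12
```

'or' returns first truthy value (12, which is int)

int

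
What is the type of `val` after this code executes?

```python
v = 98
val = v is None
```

'is' comparison returns bool

bool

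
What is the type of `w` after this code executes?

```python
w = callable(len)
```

callable() returns bool

bool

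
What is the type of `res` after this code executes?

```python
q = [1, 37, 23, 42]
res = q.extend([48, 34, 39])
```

list.extend() returns None

NoneType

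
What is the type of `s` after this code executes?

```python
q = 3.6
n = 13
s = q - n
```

float - int returns float (3.6 - 13 = -9.4)

float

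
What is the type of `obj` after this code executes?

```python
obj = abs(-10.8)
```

abs() of float returns float

float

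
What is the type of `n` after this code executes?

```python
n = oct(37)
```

oct() returns str representation

str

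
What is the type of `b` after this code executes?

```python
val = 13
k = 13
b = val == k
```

Equality comparison returns bool

bool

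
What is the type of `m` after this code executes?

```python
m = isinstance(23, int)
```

isinstance() returns bool

bool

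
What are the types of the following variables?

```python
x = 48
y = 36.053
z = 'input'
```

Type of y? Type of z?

y is float; z is str

float, str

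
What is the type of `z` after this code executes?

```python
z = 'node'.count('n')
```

str.count() returns int

int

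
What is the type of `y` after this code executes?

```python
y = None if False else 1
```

Ternary: condition is False, else branch (1) taken → int

int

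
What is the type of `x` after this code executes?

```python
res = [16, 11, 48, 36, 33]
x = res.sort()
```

list.sort() returns None (sorts in place)

NoneType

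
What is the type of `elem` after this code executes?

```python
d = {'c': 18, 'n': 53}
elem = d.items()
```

dict.items() returns a dict_items view

dict_items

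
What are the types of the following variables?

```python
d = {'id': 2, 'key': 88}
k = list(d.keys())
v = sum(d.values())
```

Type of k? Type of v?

list(...) returns list; sum of int values returns int

list, int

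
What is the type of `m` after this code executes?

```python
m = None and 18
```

'and' returns first falsy value (None)

NoneType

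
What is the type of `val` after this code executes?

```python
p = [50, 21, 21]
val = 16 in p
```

'in' operator returns bool

bool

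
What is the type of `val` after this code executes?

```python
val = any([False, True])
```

any() returns bool

bool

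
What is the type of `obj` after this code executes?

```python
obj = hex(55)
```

hex() returns str representation

str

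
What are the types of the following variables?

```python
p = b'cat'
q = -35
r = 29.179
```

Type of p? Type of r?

p is bytes; r is float

bytes, float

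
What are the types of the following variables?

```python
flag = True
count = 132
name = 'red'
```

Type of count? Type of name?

count is int; name is str

int, str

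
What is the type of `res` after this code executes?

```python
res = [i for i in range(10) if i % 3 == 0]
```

A list comprehension [...] produces a list

list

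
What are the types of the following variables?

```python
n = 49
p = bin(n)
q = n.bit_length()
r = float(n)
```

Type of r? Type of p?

float() returns float; bin() returns str

float, str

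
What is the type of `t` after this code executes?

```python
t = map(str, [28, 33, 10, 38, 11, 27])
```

map() returns a map iterator object

map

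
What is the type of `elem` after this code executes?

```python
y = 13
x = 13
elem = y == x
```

Equality comparison returns bool

bool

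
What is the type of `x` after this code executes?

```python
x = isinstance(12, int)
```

isinstance() returns bool

bool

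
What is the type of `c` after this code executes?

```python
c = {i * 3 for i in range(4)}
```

A set comprehension {expr for x in iterable} produces a set

set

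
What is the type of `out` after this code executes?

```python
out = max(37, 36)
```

max() of ints returns int

int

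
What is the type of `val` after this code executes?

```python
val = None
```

None has type NoneType

NoneType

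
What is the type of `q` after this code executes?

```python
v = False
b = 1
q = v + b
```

bool + int returns int (False is 0, so 0 + 1 = 1)

int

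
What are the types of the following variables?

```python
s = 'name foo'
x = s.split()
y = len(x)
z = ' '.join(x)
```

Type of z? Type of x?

str.join() returns str; str.split() returns list

str, list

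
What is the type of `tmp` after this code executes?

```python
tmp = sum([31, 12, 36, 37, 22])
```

sum() of ints returns int

int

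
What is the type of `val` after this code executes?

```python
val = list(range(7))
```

list(range(...)) returns list

list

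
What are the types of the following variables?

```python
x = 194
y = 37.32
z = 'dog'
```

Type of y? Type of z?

y is float; z is str

float, str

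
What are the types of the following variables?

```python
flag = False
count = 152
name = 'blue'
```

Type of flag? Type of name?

flag is bool; name is str

bool, str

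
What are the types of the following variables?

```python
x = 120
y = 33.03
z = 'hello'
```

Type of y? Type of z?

y is float; z is str

float, str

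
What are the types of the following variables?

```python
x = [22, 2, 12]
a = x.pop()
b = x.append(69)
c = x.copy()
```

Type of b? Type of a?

list.append() returns None; list.pop() returns the element (int)

NoneType, int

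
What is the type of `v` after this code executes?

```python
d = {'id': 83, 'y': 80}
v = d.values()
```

.values() returns a dict_values view object

dict_values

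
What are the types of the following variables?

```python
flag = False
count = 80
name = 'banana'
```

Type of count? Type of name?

count is int; name is str

int, str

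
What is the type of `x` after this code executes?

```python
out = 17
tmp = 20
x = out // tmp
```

int // int returns int (17 // 20 = 0)

int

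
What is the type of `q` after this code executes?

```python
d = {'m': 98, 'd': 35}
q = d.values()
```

.values() returns a dict_values view object

dict_values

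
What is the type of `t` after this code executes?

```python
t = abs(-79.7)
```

abs() of float returns float

float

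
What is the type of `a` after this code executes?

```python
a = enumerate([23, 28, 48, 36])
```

enumerate() returns an enumerate iterator object

enumerate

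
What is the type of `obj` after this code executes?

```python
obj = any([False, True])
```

any() returns bool

bool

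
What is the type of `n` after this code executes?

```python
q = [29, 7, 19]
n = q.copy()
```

list.copy() returns list

list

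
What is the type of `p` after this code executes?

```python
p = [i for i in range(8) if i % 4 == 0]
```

A list comprehension [...] produces a list

list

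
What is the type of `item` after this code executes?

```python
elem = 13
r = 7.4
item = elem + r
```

int + float returns float (13 + 7.4 = 20.4)

float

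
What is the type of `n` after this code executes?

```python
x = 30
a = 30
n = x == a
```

Equality comparison returns bool

bool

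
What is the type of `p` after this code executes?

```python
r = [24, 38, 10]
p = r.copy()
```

list.copy() returns list

list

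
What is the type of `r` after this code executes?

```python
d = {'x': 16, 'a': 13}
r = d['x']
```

Accessing dict[str, int] with key 'x' returns int value 16

int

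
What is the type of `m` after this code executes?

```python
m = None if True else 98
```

Ternary: condition is True, if branch (None) taken → NoneType

NoneType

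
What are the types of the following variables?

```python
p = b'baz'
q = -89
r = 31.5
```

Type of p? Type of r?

p is bytes; r is float

bytes, float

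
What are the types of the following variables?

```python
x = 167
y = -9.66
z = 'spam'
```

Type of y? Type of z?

y is float; z is str

float, str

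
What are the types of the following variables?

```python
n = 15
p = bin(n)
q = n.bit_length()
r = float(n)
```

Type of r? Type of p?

float() returns float; bin() returns str

float, str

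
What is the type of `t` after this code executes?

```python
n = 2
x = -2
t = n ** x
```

int ** negative int returns float

float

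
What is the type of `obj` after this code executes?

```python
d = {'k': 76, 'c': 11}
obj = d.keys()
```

.keys() returns a dict_keys view object

dict_keys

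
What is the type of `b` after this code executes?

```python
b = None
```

None has type NoneType

NoneType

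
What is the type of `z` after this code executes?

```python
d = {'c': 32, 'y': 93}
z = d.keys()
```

.keys() returns a dict_keys view object

dict_keys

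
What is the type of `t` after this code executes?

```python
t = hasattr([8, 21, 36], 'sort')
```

hasattr() returns bool

bool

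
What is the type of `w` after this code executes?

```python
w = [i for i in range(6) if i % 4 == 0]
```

A list comprehension [...] produces a list

list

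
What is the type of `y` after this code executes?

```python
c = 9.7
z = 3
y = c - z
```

float - int returns float (9.7 - 3 = 6.7)

float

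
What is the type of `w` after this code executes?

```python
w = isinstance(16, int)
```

isinstance() returns bool

bool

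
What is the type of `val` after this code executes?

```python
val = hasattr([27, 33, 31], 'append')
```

hasattr() returns bool

bool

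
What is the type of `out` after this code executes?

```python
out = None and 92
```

'and' returns first falsy value (None)

NoneType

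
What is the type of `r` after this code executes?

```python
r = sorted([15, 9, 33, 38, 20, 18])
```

sorted() always returns list

list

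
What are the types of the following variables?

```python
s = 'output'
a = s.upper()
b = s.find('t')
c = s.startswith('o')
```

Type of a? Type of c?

str.upper() returns str; str.startswith() returns bool

str, bool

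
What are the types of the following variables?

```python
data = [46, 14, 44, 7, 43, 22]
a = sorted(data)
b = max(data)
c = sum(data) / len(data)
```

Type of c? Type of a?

int / int returns float; sorted() returns list

float, list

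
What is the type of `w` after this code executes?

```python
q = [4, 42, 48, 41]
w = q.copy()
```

list.copy() returns list

list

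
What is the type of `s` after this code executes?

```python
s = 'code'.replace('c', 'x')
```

str.replace() returns str

str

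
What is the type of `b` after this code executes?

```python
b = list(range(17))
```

list(range(...)) returns list

list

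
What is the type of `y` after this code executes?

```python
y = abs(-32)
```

abs() of int returns int

int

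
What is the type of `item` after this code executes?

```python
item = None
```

None has type NoneType

NoneType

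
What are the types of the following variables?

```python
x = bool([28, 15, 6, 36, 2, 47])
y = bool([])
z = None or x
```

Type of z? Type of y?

None or <bool> returns the bool; bool() returns bool

bool, bool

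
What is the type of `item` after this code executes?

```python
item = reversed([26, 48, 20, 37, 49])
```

reversed() on a list returns a list_reverseiterator

list_reverseiterator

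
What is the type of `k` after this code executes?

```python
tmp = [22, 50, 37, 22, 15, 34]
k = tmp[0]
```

Indexing a list of ints returns int (tmp[0] = 22)

int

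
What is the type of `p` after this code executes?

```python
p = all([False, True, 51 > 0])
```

all() returns bool

bool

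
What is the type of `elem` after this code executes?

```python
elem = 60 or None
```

'or' returns first truthy value (60, int)

int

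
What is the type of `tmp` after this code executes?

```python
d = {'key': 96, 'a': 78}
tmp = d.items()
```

dict.items() returns a dict_items view

dict_items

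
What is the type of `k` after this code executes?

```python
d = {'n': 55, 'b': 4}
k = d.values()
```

.values() returns a dict_values view object

dict_values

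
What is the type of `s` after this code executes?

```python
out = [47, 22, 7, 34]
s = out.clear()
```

list.clear() returns None

NoneType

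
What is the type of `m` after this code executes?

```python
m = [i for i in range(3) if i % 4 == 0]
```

A list comprehension [...] produces a list

list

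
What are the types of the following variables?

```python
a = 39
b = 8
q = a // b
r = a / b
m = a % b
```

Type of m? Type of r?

int % int returns int; int / int returns float

int, float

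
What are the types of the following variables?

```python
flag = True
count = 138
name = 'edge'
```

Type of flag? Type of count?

flag is bool; count is int

bool, int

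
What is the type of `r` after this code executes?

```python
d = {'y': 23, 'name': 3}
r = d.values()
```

.values() returns a dict_values view object

dict_values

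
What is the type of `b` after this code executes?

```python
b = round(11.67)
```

round() with no ndigits arg returns int

int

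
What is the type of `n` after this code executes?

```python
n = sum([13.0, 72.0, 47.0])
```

sum() of floats returns float

float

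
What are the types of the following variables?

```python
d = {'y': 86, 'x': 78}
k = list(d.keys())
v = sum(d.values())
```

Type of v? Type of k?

sum of int values returns int; list(...) returns list

int, list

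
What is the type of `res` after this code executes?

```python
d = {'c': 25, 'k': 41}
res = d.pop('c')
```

dict.pop() returns the value (int)

int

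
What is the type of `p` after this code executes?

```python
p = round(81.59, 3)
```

round() with ndigits arg returns float

float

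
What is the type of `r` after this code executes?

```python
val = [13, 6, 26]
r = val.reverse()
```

list.reverse() returns None

NoneType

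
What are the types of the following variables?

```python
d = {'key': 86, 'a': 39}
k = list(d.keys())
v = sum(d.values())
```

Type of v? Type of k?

sum of int values returns int; list(...) returns list

int, list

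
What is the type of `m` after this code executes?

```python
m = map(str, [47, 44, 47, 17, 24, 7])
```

map() returns a map iterator object

map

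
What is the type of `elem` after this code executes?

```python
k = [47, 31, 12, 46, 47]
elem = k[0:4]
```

Slicing a list always returns a list

list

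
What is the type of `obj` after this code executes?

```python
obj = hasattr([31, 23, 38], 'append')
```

hasattr() returns bool

bool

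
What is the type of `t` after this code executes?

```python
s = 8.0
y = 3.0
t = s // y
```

float // float returns float (floor division preserves float type)

float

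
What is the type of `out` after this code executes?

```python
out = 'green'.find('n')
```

str.find() returns int (index, or -1)

int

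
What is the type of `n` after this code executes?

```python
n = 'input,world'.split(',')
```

str.split() returns list

list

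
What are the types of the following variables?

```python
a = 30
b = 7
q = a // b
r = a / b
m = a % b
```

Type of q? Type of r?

int // int returns int; int / int returns float

int, float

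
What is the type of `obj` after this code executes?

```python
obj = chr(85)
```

chr() returns str (single character)

str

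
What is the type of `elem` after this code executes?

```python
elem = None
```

None has type NoneType

NoneType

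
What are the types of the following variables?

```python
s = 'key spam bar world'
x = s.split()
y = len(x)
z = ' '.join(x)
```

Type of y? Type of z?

len() returns int; str.join() returns str

int, str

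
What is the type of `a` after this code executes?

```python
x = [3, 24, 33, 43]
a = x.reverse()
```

list.reverse() returns None

NoneType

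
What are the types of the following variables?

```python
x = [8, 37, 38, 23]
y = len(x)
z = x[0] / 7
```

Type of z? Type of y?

int / int returns float; len() returns int

float, int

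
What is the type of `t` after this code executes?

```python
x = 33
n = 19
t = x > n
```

Comparison operators return bool

bool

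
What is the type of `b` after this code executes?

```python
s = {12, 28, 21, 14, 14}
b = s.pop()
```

Popping from a set of ints returns int

int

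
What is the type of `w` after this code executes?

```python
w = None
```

None has type NoneType

NoneType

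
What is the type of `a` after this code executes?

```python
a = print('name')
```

print() returns None

NoneType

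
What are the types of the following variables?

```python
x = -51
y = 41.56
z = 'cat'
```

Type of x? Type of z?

x is int; z is str

int, str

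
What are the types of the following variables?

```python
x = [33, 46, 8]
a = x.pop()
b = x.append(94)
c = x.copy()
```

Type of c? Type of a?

list.copy() returns list; list.pop() returns the element (int)

list, int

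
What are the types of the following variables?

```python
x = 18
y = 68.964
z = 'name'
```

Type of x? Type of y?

x is int; y is float

int, float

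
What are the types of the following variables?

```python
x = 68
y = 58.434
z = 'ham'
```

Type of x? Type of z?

x is int; z is str

int, str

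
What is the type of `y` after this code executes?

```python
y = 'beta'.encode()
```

str.encode() returns bytes

bytes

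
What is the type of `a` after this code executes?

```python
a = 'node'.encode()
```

str.encode() returns bytes

bytes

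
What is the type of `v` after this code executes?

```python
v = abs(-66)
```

abs() of int returns int

int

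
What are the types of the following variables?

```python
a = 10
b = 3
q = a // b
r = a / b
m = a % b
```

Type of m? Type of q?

int % int returns int; int // int returns int

int, int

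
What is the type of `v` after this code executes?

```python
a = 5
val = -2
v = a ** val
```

int ** negative int returns float

float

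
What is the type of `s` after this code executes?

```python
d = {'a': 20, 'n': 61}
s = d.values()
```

.values() returns a dict_values view object

dict_values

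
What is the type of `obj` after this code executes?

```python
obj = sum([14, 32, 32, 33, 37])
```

sum() of ints returns int

int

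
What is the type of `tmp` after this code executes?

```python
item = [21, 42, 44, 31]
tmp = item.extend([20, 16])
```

list.extend() returns None

NoneType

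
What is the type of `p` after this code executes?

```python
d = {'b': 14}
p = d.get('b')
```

dict.get() returns the value (int) when key is found

int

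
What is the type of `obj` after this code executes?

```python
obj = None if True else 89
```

Ternary: condition is True, if branch (None) taken → NoneType

NoneType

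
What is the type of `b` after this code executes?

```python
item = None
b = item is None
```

'is' comparison returns bool

bool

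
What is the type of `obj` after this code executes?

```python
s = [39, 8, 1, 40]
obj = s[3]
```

Indexing a list of ints returns int (s[3] = 40)

int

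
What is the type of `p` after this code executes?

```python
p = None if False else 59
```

Ternary: condition is False, else branch (59) taken → int

int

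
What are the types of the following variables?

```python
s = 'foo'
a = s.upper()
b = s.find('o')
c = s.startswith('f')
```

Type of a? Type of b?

str.upper() returns str; str.find() returns int

str, int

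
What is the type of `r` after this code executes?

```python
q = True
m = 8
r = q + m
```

bool + int returns int (True is 1, so 1 + 8 = 9)

int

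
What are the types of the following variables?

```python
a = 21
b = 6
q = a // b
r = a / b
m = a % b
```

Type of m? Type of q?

int % int returns int; int // int returns int

int, int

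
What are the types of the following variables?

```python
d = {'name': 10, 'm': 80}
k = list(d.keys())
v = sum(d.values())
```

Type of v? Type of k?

sum of int values returns int; list(...) returns list

int, list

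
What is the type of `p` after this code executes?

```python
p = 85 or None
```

'or' returns first truthy value (85, int)

int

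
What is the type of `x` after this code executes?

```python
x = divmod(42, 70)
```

divmod() returns a tuple (quotient, remainder)

tuple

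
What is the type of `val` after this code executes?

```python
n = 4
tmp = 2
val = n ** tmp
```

int ** positive int returns int (4 ** 2 = 16)

int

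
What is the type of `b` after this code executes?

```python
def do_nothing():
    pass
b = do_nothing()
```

A function with no return statement returns None

NoneType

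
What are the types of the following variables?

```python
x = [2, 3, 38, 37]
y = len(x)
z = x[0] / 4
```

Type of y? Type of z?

len() returns int; int / int returns float

int, float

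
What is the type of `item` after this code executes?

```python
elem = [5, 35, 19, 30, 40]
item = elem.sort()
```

list.sort() returns None (sorts in place)

NoneType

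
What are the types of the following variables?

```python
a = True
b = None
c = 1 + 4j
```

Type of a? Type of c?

a is bool; c is complex

bool, complex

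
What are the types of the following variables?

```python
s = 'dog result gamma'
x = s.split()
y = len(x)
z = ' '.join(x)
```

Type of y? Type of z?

len() returns int; str.join() returns str

int, str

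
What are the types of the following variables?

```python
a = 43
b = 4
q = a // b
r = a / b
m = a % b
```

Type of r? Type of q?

int / int returns float; int // int returns int

float, int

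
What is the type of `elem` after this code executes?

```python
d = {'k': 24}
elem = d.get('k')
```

dict.get() returns the value (int) when key is found

int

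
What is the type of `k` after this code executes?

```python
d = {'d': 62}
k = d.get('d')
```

dict.get() returns the value (int) when key is found

int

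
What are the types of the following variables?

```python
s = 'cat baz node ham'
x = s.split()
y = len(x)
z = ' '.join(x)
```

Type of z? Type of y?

str.join() returns str; len() returns int

str, int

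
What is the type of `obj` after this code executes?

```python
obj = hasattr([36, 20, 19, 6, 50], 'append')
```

hasattr() returns bool

bool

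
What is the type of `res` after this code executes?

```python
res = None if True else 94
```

Ternary: condition is True, if branch (None) taken → NoneType

NoneType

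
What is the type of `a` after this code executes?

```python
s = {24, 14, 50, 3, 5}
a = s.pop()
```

Popping from a set of ints returns int

int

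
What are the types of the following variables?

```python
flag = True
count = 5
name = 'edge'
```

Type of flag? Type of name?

flag is bool; name is str

bool, str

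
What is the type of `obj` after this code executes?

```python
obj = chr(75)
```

chr() returns str (single character)

str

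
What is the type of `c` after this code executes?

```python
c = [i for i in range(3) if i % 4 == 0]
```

A list comprehension [...] produces a list

list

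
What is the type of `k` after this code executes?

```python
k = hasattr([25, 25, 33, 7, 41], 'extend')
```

hasattr() returns bool

bool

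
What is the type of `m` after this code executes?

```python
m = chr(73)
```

chr() returns str (single character)

str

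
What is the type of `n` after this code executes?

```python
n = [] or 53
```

'or' returns first truthy value (53, which is int)

int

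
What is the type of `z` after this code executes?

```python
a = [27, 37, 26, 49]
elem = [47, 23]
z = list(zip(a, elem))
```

list(zip(...)) returns a list of tuples

list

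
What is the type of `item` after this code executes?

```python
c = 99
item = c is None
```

'is' comparison returns bool

bool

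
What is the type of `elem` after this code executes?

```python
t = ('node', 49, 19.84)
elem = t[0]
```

Index 0 of tuple is 'node' which is str

str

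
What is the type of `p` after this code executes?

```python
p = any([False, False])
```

any() returns bool

bool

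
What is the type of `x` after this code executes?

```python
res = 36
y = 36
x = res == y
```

Equality comparison returns bool

bool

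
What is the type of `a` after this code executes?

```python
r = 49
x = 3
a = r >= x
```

Comparison operators return bool

bool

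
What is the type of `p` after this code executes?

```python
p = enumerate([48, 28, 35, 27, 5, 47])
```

enumerate() returns an enumerate iterator object

enumerate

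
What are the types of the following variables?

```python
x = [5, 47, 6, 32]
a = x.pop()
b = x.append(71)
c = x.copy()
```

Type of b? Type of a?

list.append() returns None; list.pop() returns the element (int)

NoneType, int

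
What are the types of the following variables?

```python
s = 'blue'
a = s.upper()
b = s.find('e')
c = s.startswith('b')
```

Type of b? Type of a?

str.find() returns int; str.upper() returns str

int, str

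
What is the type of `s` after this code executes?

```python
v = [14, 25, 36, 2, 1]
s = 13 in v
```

'in' operator returns bool

bool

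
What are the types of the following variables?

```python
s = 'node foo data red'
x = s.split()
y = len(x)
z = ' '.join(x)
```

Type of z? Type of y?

str.join() returns str; len() returns int

str, int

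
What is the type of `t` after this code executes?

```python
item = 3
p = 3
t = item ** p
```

int ** positive int returns int (3 ** 3 = 27)

int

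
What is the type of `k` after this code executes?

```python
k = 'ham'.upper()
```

str.upper() returns str

str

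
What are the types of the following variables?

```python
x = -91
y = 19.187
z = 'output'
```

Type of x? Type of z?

x is int; z is str

int, str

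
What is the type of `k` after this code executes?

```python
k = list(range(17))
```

list(range(...)) returns list

list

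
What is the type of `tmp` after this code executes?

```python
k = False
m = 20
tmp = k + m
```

bool + int returns int (False is 0, so 0 + 20 = 20)

int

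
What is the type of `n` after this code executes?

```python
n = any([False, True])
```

any() returns bool

bool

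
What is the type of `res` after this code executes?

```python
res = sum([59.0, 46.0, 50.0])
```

sum() of floats returns float

float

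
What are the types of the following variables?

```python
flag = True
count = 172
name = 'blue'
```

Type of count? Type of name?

count is int; name is str

int, str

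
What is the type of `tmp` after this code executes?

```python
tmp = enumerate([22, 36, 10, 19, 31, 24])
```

enumerate() returns an enumerate iterator object

enumerate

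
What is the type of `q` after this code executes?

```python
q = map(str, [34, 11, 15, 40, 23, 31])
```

map() returns a map iterator object

map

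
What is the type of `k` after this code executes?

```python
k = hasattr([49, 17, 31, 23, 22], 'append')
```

hasattr() returns bool

bool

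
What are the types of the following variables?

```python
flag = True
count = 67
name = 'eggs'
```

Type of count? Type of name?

count is int; name is str

int, str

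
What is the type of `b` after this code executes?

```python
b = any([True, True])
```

any() returns bool

bool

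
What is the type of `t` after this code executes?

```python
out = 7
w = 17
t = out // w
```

int // int returns int (7 // 17 = 0)

int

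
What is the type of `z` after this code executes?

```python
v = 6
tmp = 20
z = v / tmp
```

int / int always returns float in Python 3 (6 / 20 = 0.3)

float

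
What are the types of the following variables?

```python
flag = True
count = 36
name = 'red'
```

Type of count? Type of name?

count is int; name is str

int, str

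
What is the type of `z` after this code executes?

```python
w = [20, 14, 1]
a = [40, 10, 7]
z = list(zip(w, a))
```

list(zip(...)) returns a list of tuples

list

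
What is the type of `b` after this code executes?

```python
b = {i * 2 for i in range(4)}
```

A set comprehension {expr for x in iterable} produces a set

set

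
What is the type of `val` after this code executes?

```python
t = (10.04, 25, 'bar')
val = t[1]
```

Index 1 of tuple is 25 which is int

int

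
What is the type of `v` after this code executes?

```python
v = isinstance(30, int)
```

isinstance() returns bool

bool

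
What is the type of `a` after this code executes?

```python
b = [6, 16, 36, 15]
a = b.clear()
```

list.clear() returns None

NoneType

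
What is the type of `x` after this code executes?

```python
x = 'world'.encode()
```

str.encode() returns bytes

bytes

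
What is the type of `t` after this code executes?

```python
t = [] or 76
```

'or' returns first truthy value (76, which is int)

int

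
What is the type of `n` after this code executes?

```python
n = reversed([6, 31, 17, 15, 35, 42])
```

reversed() on a list returns a list_reverseiterator

list_reverseiterator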